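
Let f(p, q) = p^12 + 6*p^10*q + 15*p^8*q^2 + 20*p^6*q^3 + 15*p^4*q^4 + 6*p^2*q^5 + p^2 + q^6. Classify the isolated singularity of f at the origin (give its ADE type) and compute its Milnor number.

Type A5, Milnor number mu = 5.

The Hessian of f at 0 has rank 1. Corank 1: A-series; mu = 5 gives A_5.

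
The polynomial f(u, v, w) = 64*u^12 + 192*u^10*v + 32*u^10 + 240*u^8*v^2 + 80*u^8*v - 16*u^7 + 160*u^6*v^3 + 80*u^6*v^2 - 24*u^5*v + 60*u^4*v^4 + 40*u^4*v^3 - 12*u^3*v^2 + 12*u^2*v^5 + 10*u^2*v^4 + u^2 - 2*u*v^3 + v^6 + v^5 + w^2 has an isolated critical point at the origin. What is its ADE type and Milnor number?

The Hessian of f at 0 has rank 2. Corank 1: A-series; mu = 4 gives A_4.

Type A_4, Milnor number mu = 4.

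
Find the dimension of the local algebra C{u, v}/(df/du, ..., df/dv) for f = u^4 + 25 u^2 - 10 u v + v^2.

3

The Hessian of f at 0 is [[50, -10], [-10, 2]] with rank 1, so corank 1. A Groebner basis of the Jacobian ideal J(f) in C{u,v} is {v^3, u - v/5}; counting standard monomials gives mu = 3. Corank 1: A-series; mu = 3 gives A_3.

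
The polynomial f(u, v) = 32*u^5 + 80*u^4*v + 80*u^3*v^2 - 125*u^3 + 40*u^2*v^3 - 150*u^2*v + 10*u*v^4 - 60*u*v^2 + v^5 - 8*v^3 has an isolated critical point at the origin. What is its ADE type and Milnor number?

The Hessian of f at 0 has rank 0. Corank 2; j^3 = -(5*u + 2*v)^3 is a perfect cube, so E-series; the 5-jet and mu = 8 give E_8.

Type E_{8}, Milnor number mu = 8.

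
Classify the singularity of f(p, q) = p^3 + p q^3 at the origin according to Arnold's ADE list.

E7

The Hessian of f at 0 is [[0, 0], [0, 0]] with rank 0, so corank 2. A Groebner basis of the Jacobian ideal J(f) in C{p,q} is {p^3, p*q^2, 3*p^2 + q^3}; counting standard monomials gives mu = 7. Corank 2; j^3 = p^3 is a perfect cube, so E-series; the 4-jet and mu = 7 give E_7.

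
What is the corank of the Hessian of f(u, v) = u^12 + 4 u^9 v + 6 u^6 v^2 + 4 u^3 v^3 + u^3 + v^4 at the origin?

2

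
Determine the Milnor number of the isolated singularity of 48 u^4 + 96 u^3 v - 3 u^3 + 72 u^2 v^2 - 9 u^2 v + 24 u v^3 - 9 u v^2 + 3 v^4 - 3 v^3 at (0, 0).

The Hessian of f at 0 has rank 0. Corank 2; j^3 = -3*(u + v)^3 is a perfect cube, so E-series; the 4-jet and mu = 6 give E_6.

6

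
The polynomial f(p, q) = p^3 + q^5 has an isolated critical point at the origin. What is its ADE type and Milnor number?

The Hessian of f at 0 is [[0, 0], [0, 0]] with rank 0, so corank 2. A Groebner basis of the Jacobian ideal J(f) in C{p,q} is {q^4, p^2}; counting standard monomials gives mu = 8. Corank 2; j^3 = p^3 is a perfect cube, so E-series; the 5-jet and mu = 8 give E_8.

Type E_8, Milnor number mu = 8.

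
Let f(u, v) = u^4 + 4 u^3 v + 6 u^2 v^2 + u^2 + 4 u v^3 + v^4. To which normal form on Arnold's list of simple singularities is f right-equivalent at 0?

A_{3}

The Hessian of f at 0 has rank 1. Corank 1: A-series; mu = 3 gives A_3.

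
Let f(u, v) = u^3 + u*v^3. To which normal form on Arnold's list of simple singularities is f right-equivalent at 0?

E_7

The Hessian of f at 0 has rank 0. Corank 2; j^3 = u^3 is a perfect cube, so E-series; the 4-jet and mu = 7 give E_7.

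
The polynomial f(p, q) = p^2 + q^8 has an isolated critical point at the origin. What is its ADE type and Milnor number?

Type A_7, Milnor number mu = 7.

The Hessian of f at 0 is [[2, 0], [0, 0]] with rank 1, so corank 1. A Groebner basis of the Jacobian ideal J(f) in C{p,q} is {q^7, p}; counting standard monomials gives mu = 7. Corank 1: A-series; mu = 7 gives A_7.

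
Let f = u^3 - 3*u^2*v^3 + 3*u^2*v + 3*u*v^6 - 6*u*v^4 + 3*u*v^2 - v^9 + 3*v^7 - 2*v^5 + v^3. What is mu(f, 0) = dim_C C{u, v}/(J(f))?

8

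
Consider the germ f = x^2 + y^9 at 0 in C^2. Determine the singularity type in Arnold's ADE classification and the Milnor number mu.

The Hessian of f at 0 has rank 1. Corank 1: A-series; mu = 8 gives A_8.

Type A8, Milnor number mu = 8.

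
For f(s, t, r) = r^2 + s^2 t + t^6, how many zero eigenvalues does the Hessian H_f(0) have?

The Hessian at 0 is [[0, 0, 0], [0, 0, 0], [0, 0, 2]] of rank 1; hence corank 2.

2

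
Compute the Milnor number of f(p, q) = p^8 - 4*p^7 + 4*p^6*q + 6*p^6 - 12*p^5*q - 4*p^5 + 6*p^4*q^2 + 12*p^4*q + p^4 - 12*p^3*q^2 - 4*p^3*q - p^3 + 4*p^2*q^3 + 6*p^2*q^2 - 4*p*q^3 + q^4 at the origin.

6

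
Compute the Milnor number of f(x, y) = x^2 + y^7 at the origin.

6

The Hessian of f at 0 is [[2, 0], [0, 0]] with rank 1, so corank 1. A Groebner basis of the Jacobian ideal J(f) in C{x,y} is {y^6, x}; counting standard monomials gives mu = 6. Corank 1: A-series; mu = 6 gives A_6.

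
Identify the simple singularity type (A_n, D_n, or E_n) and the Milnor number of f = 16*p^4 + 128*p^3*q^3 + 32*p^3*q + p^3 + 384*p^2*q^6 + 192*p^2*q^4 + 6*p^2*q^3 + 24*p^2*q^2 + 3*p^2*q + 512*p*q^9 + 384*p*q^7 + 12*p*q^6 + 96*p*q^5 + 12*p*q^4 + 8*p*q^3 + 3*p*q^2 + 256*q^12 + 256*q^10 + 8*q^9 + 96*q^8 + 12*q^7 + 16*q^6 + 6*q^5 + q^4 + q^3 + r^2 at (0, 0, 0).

The Hessian of f at 0 is [[0, 0, 0], [0, 0, 0], [0, 0, 2]] with rank 1, so corank 2. A Groebner basis of the Jacobian ideal J(f) in C{p,q,r} is {q^4, p*q^2 + 5*q^3/6, p^2 + 2*p*q + q^2, r}; counting standard monomials gives mu = 6. Corank 2; j^3 = (p + q)^3 is a perfect cube, so E-series; the 4-jet and mu = 6 give E_6.

Type E_6, Milnor number mu = 6.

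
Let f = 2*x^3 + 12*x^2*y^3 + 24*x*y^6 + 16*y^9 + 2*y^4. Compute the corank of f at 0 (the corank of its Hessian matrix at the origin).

Hessian at 0 has rank 0.

2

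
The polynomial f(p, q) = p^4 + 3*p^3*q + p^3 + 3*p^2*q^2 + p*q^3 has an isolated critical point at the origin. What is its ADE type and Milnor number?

Type E_{7}, Milnor number mu = 7.

The Hessian of f at 0 has rank 0. Corank 2; j^3 = p^3 is a perfect cube, so E-series; the 4-jet and mu = 7 give E_7.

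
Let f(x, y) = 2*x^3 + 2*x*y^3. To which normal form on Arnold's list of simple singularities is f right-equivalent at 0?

E_{7}

The Hessian of f at 0 is [[0, 0], [0, 0]] with rank 0, so corank 2. A Groebner basis of the Jacobian ideal J(f) in C{x,y} is {x^3, x*y^2, 3*x^2 + y^3}; counting standard monomials gives mu = 7. Corank 2; j^3 = 2*x^3 is a perfect cube, so E-series; the 4-jet and mu = 7 give E_7.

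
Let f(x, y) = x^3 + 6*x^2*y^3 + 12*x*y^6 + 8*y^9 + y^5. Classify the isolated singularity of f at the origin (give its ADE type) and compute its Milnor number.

Type E_8, Milnor number mu = 8.

The Hessian of f at 0 is [[0, 0], [0, 0]] with rank 0, so corank 2. A Groebner basis of the Jacobian ideal J(f) in C{x,y} is {x^2/4 + x*y^3, y^4, x^3, x^2*y}; counting standard monomials gives mu = 8. Corank 2; j^3 = x^3 is a perfect cube, so E-series; the 5-jet and mu = 8 give E_8.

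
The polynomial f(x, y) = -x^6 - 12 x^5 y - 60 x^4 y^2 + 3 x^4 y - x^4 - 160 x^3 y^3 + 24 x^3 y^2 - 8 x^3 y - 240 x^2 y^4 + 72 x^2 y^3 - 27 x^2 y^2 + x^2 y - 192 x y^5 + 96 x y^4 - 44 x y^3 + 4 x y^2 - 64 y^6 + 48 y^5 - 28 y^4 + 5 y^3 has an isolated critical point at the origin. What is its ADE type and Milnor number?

Type D_{4}, Milnor number mu = 4.

The Hessian of f at 0 has rank 0. Corank 2; j^3 = y*(x^2 + 4*x*y + 5*y^2) splits into three distinct lines over C (the quadratic factor has nonzero discriminant), so D_4.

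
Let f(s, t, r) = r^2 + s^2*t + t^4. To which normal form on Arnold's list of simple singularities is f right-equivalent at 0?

D_5

The Hessian of f at 0 has rank 1. Corank 2; j^3 = s^2*t has shape L^2 M (L != M), so D-series; mu = 5 gives D_5.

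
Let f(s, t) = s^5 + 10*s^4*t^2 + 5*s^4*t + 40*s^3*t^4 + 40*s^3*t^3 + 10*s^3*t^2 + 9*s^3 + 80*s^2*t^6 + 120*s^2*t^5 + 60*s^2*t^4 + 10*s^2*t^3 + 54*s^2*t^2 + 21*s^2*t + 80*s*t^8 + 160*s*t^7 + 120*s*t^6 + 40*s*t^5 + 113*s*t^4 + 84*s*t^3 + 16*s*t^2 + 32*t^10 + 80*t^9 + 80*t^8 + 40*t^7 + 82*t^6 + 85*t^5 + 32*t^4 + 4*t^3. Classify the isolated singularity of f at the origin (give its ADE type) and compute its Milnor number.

The Hessian of f at 0 is [[0, 0], [0, 0]] with rank 0, so corank 2. A Groebner basis of the Jacobian ideal J(f) in C{s,t} is {s^3 + 17516*s^2/26199 + 58420*s*t/78597 + 15592*t^2/78597, s^2*t - 5842*s^2/8733 - 17546*s*t/26199 - 3908*t^2/26199, 1463*s^2/2911 + s*t^2 + 2941*s*t/8733 + 10*t^2/8733, -15*s^2/5822 + 2891*s*t/5822 + t^3 + 967*t^2/2911}; counting standard monomials gives mu = 6. Corank 2; j^3 = (s + t)*(3*s + 2*t)^2 has shape L^2 M (L != M), so D-series; mu = 6 gives D_6.

Type D_{6}, Milnor number mu = 6.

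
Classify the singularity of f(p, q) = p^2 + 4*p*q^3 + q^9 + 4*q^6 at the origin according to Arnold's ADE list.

A_{8}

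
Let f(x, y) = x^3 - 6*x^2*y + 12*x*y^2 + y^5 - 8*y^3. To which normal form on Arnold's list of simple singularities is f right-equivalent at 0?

The Hessian of f at 0 has rank 0. Corank 2; j^3 = (x - 2*y)^3 is a perfect cube, so E-series; the 5-jet and mu = 8 give E_8.

E_{8}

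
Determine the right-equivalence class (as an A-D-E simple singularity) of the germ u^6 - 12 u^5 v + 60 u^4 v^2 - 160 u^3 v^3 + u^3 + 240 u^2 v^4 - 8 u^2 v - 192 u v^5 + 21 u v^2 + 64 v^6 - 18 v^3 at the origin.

The Hessian of f at 0 has rank 0. Corank 2; j^3 = (u - 3*v)^2*(u - 2*v) has shape L^2 M (L != M), so D-series; mu = 7 gives D_7.

D7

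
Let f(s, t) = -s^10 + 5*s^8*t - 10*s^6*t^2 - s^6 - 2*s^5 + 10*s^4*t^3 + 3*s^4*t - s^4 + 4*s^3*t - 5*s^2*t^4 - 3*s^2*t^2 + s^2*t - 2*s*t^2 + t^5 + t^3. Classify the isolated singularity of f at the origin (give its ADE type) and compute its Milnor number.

Type D_6, Milnor number mu = 6.

The Hessian of f at 0 has rank 0. Corank 2; j^3 = t*(s - t)^2 has shape L^2 M (L != M), so D-series; mu = 6 gives D_6.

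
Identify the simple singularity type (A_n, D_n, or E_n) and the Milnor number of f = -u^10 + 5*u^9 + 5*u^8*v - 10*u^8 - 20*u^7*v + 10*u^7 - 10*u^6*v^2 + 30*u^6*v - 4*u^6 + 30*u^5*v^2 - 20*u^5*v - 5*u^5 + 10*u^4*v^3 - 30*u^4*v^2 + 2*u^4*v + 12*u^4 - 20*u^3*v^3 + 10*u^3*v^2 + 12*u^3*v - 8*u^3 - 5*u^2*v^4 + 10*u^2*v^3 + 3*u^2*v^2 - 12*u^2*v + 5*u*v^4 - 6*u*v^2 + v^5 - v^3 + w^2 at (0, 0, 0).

Type E_8, Milnor number mu = 8.

The Hessian of f at 0 is [[0, 0, 0], [0, 0, 0], [0, 0, 2]] with rank 1, so corank 2. A Groebner basis of the Jacobian ideal J(f) in C{u,v,w} is {32*u^2*v + 128*u^2 + 128*u*v + v^4 - 8*v^3 + 32*v^2, u^3 + 3*u^2*v/2 + 3*u^2 + 3*u*v - v^3/4 + 3*v^2/4, -4*u^2 + u*v^2 - 4*u*v + v^3/2 - v^2, w}; counting standard monomials gives mu = 8. Corank 2; j^3 = -(2*u + v)^3 is a perfect cube, so E-series; the 5-jet and mu = 8 give E_8.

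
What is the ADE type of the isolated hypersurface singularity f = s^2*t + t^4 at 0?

D_{5}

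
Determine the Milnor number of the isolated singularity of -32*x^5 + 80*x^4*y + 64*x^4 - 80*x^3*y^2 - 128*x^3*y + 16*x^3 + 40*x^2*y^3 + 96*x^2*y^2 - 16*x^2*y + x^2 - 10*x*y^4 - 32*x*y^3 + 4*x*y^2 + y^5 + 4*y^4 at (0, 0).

The Hessian of f at 0 is [[2, 0], [0, 0]] with rank 1, so corank 1. A Groebner basis of the Jacobian ideal J(f) in C{x,y} is {x/16 + y^3 + y^2/8, x^2, x*y - x/8 - y^2/4}; counting standard monomials gives mu = 4. Corank 1: A-series; mu = 4 gives A_4.

4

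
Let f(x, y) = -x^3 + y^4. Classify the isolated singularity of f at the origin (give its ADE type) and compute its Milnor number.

The Hessian of f at 0 has rank 0. Corank 2; j^3 = -x^3 is a perfect cube, so E-series; the 4-jet and mu = 6 give E_6.

Type E_6, Milnor number mu = 6.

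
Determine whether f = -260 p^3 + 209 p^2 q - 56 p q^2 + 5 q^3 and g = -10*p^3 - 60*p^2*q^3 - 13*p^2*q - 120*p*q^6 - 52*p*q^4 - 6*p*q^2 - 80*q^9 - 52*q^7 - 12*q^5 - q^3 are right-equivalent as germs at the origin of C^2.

The Hessian of f at 0 has rank 0. Corank 2; j^3 = -(4*p - q)*(65*p^2 - 36*p*q + 5*q^2) splits into three distinct lines over C (the quadratic factor has nonzero discriminant), so D_4. The Hessian of g at 0 has rank 0. Corank 2; j^3 = -(2*p + q)*(5*p^2 + 4*p*q + q^2) splits into three distinct lines over C (the quadratic factor has nonzero discriminant), so D_4. Both have type D_4, hence right-equivalent.

Yes.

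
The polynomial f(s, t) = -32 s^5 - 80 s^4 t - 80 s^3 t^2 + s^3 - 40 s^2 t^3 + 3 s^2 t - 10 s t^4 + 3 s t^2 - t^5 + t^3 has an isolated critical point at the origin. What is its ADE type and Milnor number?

Type E_8, Milnor number mu = 8.

The Hessian of f at 0 is [[0, 0], [0, 0]] with rank 0, so corank 2. A Groebner basis of the Jacobian ideal J(f) in C{s,t} is {t^5, s*t^3 + 7*t^4/8, s^2 + 2*s*t + t^2}; counting standard monomials gives mu = 8. Corank 2; j^3 = (s + t)^3 is a perfect cube, so E-series; the 5-jet and mu = 8 give E_8.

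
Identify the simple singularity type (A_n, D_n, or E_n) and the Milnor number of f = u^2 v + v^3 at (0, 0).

Type D_4, Milnor number mu = 4.

The Hessian of f at 0 has rank 0. Corank 2; j^3 = v*(u^2 + v^2) splits into three distinct lines over C (the quadratic factor has nonzero discriminant), so D_4.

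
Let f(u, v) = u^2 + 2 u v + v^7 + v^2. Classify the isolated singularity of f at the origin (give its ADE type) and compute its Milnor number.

The Hessian of f at 0 has rank 1. Corank 1: A-series; mu = 6 gives A_6.

Type A_{6}, Milnor number mu = 6.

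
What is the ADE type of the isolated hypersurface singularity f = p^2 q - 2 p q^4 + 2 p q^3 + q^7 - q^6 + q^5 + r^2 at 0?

The Hessian of f at 0 has rank 1. Corank 2; j^3 = p^2*q has shape L^2 M (L != M), so D-series; mu = 7 gives D_7.

D_7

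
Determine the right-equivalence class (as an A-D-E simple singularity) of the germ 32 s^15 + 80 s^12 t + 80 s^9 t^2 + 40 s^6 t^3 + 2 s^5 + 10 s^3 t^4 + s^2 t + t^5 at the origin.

The Hessian of f at 0 has rank 0. Corank 2; j^3 = s^2*t has shape L^2 M (L != M), so D-series; mu = 6 gives D_6.

D_6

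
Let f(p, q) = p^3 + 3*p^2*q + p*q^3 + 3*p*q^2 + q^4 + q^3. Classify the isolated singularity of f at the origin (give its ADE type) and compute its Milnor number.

Type E7, Milnor number mu = 7.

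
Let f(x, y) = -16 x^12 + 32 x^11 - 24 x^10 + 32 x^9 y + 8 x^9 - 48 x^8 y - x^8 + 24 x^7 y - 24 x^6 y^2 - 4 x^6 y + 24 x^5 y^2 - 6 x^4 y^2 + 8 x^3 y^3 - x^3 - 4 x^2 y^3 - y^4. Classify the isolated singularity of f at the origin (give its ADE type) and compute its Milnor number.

Type E_{6}, Milnor number mu = 6.

The Hessian of f at 0 has rank 0. Corank 2; j^3 = -x^3 is a perfect cube, so E-series; the 4-jet and mu = 6 give E_6.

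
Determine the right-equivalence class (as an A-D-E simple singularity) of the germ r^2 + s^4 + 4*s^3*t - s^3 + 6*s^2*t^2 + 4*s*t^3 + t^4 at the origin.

E_{6}

The Hessian of f at 0 has rank 1. Corank 2; j^3 = -s^3 is a perfect cube, so E-series; the 4-jet and mu = 6 give E_6.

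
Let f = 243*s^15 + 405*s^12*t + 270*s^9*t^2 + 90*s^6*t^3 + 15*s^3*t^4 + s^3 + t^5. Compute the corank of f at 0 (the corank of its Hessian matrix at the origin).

The Hessian at 0 is [[0, 0], [0, 0]] of rank 0; hence corank 2.

2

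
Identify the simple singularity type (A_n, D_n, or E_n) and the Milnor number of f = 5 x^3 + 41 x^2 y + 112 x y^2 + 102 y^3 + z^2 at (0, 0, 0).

The Hessian of f at 0 is [[0, 0, 0], [0, 0, 0], [0, 0, 2]] with rank 1, so corank 2. A Groebner basis of the Jacobian ideal J(f) in C{x,y,z} is {y^3, x^2 + 2*y^2, x*y + y^2, z}; counting standard monomials gives mu = 4. Corank 2; j^3 = (x + 3*y)*(5*x^2 + 26*x*y + 34*y^2) splits into three distinct lines over C (the quadratic factor has nonzero discriminant), so D_4.

Type D4, Milnor number mu = 4.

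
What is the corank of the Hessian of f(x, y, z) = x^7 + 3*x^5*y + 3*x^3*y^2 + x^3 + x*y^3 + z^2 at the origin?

The Hessian at 0 is [[0, 0, 0], [0, 0, 0], [0, 0, 2]] of rank 1; hence corank 2.

2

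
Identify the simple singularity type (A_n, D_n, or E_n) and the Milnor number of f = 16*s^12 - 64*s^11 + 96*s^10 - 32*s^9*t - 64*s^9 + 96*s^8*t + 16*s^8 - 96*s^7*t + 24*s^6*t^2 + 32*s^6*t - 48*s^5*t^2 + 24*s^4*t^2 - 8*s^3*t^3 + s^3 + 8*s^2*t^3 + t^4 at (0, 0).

Type E6, Milnor number mu = 6.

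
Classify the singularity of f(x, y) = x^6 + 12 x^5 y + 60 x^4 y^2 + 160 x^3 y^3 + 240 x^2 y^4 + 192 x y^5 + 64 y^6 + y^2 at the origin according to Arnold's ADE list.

The Hessian of f at 0 is [[0, 0], [0, 2]] with rank 1, so corank 1. A Groebner basis of the Jacobian ideal J(f) in C{x,y} is {x^5, y}; counting standard monomials gives mu = 5. Corank 1: A-series; mu = 5 gives A_5.

A_5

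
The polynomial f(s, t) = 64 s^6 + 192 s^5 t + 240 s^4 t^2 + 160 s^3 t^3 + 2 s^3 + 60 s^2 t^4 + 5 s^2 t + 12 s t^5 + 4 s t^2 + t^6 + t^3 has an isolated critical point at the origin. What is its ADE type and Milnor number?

The Hessian of f at 0 is [[0, 0], [0, 0]] with rank 0, so corank 2. A Groebner basis of the Jacobian ideal J(f) in C{s,t} is {-s*t/12 + t^5 - t^2/12, s*t^2 + t^3, s^2 + 3*s*t/2 + t^2/2}; counting standard monomials gives mu = 7. Corank 2; j^3 = (s + t)^2*(2*s + t) has shape L^2 M (L != M), so D-series; mu = 7 gives D_7.

Type D7, Milnor number mu = 7.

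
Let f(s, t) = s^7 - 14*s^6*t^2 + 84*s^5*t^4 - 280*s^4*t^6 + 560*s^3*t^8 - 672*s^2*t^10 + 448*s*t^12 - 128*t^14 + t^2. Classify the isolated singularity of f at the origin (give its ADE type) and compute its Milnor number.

Type A6, Milnor number mu = 6.

The Hessian of f at 0 has rank 1. Corank 1: A-series; mu = 6 gives A_6.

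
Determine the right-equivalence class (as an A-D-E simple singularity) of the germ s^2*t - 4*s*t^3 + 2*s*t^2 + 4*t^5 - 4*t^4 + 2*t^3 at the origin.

D_4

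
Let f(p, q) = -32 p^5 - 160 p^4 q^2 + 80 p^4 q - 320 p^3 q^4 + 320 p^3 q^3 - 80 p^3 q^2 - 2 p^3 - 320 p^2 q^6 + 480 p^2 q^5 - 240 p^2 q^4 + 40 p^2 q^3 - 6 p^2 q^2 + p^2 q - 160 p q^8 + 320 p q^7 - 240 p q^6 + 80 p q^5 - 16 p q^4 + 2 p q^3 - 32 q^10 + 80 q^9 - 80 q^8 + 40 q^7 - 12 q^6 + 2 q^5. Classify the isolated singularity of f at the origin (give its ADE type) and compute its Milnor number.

Type D_{6}, Milnor number mu = 6.

The Hessian of f at 0 has rank 0. Corank 2; j^3 = -p^2*(2*p - q) has shape L^2 M (L != M), so D-series; mu = 6 gives D_6.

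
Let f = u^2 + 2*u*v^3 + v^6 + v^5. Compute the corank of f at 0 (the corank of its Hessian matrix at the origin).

1

Hessian at 0 has rank 1.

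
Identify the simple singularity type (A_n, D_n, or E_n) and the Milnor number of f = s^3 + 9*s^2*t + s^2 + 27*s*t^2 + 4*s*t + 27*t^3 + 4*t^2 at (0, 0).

The Hessian of f at 0 is [[2, 4], [4, 8]] with rank 1, so corank 1. A Groebner basis of the Jacobian ideal J(f) in C{s,t} is {t^2, s + 2*t}; counting standard monomials gives mu = 2. Corank 1: A-series; mu = 2 gives A_2.

Type A2, Milnor number mu = 2.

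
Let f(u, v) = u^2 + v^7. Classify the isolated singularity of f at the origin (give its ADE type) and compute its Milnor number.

The Hessian of f at 0 has rank 1. Corank 1: A-series; mu = 6 gives A_6.

Type A_6, Milnor number mu = 6.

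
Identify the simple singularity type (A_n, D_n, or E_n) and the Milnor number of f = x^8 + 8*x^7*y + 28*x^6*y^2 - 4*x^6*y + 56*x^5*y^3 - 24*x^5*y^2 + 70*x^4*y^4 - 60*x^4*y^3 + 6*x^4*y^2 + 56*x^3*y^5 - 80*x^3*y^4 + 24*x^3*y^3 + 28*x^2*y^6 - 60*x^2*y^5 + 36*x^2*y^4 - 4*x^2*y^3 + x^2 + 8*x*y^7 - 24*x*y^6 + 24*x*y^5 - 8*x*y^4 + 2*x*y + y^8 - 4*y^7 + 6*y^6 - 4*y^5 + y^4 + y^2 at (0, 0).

Type A_{3}, Milnor number mu = 3.

The Hessian of f at 0 has rank 1. Corank 1: A-series; mu = 3 gives A_3.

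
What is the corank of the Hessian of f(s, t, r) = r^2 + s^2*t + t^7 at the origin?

The Hessian at 0 is [[0, 0, 0], [0, 0, 0], [0, 0, 2]] of rank 1; hence corank 2.

2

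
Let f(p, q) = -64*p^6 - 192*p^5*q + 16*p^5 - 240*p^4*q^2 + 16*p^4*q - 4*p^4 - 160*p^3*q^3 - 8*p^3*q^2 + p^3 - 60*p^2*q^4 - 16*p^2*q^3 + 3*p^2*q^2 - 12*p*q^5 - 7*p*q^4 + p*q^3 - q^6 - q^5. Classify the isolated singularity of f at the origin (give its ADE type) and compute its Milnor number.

Type E7, Milnor number mu = 7.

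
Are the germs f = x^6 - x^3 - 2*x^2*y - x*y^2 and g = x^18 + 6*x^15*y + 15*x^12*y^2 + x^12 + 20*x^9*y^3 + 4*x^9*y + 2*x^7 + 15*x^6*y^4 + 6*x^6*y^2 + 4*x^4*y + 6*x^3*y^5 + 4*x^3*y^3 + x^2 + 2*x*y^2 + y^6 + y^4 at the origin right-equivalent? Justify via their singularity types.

The Hessian of f at 0 is [[0, 0], [0, 0]] with rank 0, so corank 2. A Groebner basis of the Jacobian ideal J(f) in C{x,y} is {x*y/6 + y^5 + y^2/6, x*y^2 + y^3, x^2 + x*y}; counting standard monomials gives mu = 7. Corank 2; j^3 = -x*(x + y)^2 has shape L^2 M (L != M), so D-series; mu = 7 gives D_7. The Hessian of g at 0 is [[2, 0], [0, 0]] with rank 1, so corank 1. A Groebner basis of the Jacobian ideal J(g) in C{x,y} is {x^3, x^2*y, x + y^2}; counting standard monomials gives mu = 5. Corank 1: A-series; mu = 5 gives A_5. f is D_7 but g is A_5, hence not right-equivalent.

No.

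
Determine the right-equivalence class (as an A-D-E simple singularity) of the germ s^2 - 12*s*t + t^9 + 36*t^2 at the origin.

A_8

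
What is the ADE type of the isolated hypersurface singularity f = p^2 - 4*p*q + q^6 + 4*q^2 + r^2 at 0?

A_{5}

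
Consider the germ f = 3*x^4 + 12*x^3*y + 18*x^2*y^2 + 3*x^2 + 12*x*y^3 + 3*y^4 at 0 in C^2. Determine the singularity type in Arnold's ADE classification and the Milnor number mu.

Type A3, Milnor number mu = 3.

The Hessian of f at 0 is [[6, 0], [0, 0]] with rank 1, so corank 1. A Groebner basis of the Jacobian ideal J(f) in C{x,y} is {y^3, x}; counting standard monomials gives mu = 3. Corank 1: A-series; mu = 3 gives A_3.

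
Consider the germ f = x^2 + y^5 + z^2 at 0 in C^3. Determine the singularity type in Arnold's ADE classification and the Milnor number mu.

Type A_{4}, Milnor number mu = 4.

The Hessian of f at 0 has rank 2. Corank 1: A-series; mu = 4 gives A_4.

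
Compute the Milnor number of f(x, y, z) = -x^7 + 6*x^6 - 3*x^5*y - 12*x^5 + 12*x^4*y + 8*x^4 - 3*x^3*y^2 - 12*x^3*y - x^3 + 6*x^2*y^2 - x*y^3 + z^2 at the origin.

7

The Hessian of f at 0 has rank 1. Corank 2; j^3 = -x^3 is a perfect cube, so E-series; the 4-jet and mu = 7 give E_7.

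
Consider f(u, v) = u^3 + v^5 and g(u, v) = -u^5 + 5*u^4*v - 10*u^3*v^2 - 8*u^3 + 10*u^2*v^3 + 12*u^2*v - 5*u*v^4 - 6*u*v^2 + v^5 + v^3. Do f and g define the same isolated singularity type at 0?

Yes.

The Hessian of f at 0 has rank 0. Corank 2; j^3 = u^3 is a perfect cube, so E-series; the 5-jet and mu = 8 give E_8. The Hessian of g at 0 has rank 0. Corank 2; j^3 = -(2*u - v)^3 is a perfect cube, so E-series; the 5-jet and mu = 8 give E_8. Both have type E_8, hence right-equivalent.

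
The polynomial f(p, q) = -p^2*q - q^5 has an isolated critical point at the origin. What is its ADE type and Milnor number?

The Hessian of f at 0 has rank 0. Corank 2; j^3 = -p^2*q has shape L^2 M (L != M), so D-series; mu = 6 gives D_6.

Type D_6, Milnor number mu = 6.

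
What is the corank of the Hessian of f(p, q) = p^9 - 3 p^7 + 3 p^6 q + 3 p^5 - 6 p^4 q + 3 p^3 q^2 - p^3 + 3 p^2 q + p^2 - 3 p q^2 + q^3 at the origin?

Hessian at 0 has rank 1.

1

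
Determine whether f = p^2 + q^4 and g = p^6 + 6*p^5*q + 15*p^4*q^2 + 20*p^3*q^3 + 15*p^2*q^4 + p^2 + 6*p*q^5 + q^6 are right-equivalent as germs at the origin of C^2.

No.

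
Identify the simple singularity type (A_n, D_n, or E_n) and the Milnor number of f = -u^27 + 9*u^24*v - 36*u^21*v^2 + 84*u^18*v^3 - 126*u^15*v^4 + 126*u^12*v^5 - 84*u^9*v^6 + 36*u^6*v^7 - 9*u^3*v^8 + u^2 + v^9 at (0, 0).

Type A_{8}, Milnor number mu = 8.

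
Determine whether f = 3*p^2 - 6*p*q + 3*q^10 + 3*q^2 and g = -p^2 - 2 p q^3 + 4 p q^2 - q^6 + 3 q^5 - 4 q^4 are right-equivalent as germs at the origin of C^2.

No.

The Hessian of f at 0 has rank 1. Corank 1: A-series; mu = 9 gives A_9. The Hessian of g at 0 has rank 1. Corank 1: A-series; mu = 4 gives A_4. f is A_9 but g is A_4, hence not right-equivalent.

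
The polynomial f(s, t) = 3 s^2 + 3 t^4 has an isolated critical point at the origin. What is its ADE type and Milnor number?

The Hessian of f at 0 has rank 1. Corank 1: A-series; mu = 3 gives A_3.

Type A3, Milnor number mu = 3.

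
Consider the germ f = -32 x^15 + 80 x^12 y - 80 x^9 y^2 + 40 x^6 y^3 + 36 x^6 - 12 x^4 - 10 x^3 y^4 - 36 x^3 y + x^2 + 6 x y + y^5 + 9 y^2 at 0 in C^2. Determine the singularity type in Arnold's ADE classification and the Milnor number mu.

Type A4, Milnor number mu = 4.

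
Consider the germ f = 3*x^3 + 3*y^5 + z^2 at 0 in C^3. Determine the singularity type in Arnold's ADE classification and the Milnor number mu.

Type E_{8}, Milnor number mu = 8.

The Hessian of f at 0 has rank 1. Corank 2; j^3 = 3*x^3 is a perfect cube, so E-series; the 5-jet and mu = 8 give E_8.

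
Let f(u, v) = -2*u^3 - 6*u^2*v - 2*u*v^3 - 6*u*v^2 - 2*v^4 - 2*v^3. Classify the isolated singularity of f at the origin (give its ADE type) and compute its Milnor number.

Type E_7, Milnor number mu = 7.

The Hessian of f at 0 has rank 0. Corank 2; j^3 = -2*(u + v)^3 is a perfect cube, so E-series; the 4-jet and mu = 7 give E_7.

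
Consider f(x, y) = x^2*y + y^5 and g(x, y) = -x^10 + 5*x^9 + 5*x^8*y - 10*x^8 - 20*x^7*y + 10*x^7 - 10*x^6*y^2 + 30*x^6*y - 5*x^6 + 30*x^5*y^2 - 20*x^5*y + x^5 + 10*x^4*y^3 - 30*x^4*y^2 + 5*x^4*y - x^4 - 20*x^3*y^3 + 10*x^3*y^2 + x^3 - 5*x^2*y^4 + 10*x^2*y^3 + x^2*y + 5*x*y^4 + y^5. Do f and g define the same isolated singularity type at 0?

Yes.

The Hessian of f at 0 is [[0, 0], [0, 0]] with rank 0, so corank 2. A Groebner basis of the Jacobian ideal J(f) in C{x,y} is {x^2/5 + y^4, x^3, x*y}; counting standard monomials gives mu = 6. Corank 2; j^3 = x^2*y has shape L^2 M (L != M), so D-series; mu = 6 gives D_6. The Hessian of g at 0 is [[0, 0], [0, 0]] with rank 0, so corank 2. A Groebner basis of the Jacobian ideal J(g) in C{x,y} is {-x*y/5 + y^4, x*y^2, x^2 + x*y}; counting standard monomials gives mu = 6. Corank 2; j^3 = x^2*(x + y) has shape L^2 M (L != M), so D-series; mu = 6 gives D_6. Both have type D_6, hence right-equivalent.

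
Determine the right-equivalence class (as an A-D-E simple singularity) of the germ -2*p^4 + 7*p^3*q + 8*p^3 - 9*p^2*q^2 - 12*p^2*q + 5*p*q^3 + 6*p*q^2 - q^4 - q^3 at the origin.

E_7

The Hessian of f at 0 is [[0, 0], [0, 0]] with rank 0, so corank 2. A Groebner basis of the Jacobian ideal J(f) in C{p,q} is {768*p^2 - 768*p*q + q^4 + 8*q^3 + 192*q^2, p^3 - 36*p^2 + 36*p*q - q^3/2 - 9*q^2, p^2*q - 40*p^2 + 40*p*q - 2*q^3/3 - 10*q^2, -32*p^2 + p*q^2 + 32*p*q - 5*q^3/6 - 8*q^2}; counting standard monomials gives mu = 7. Corank 2; j^3 = (2*p - q)^3 is a perfect cube, so E-series; the 4-jet and mu = 7 give E_7.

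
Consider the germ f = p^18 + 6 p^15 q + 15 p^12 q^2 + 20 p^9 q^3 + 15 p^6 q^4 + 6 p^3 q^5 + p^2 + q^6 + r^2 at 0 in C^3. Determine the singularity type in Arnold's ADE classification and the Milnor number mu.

Type A_{5}, Milnor number mu = 5.

The Hessian of f at 0 is [[2, 0, 0], [0, 0, 0], [0, 0, 2]] with rank 2, so corank 1. A Groebner basis of the Jacobian ideal J(f) in C{p,q,r} is {q^5, p, r}; counting standard monomials gives mu = 5. Corank 1: A-series; mu = 5 gives A_5.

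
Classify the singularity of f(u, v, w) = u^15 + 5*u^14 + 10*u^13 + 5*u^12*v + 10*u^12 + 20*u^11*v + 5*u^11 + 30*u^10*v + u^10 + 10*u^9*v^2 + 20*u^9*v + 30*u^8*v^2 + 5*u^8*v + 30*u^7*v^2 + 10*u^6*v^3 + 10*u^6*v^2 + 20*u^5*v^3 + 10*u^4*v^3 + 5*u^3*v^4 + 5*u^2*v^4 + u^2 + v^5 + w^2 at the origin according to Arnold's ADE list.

A4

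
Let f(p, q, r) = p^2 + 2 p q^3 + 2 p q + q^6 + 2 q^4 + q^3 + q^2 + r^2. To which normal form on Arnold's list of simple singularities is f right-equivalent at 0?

A_2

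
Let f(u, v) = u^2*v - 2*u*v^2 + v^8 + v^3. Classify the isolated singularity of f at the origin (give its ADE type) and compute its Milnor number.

Type D9, Milnor number mu = 9.

The Hessian of f at 0 has rank 0. Corank 2; j^3 = v*(u - v)^2 has shape L^2 M (L != M), so D-series; mu = 9 gives D_9.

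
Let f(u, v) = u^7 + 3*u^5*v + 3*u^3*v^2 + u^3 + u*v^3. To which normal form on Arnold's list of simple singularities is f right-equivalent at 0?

The Hessian of f at 0 is [[0, 0], [0, 0]] with rank 0, so corank 2. A Groebner basis of the Jacobian ideal J(f) in C{u,v} is {u^3, u*v^2, 3*u^2 + v^3}; counting standard monomials gives mu = 7. Corank 2; j^3 = u^3 is a perfect cube, so E-series; the 4-jet and mu = 7 give E_7.

E_{7}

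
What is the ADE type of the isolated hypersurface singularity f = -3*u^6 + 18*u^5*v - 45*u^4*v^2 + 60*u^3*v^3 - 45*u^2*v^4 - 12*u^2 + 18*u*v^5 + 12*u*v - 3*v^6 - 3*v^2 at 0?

A_{5}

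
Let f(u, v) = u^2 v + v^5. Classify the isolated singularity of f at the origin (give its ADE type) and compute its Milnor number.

Type D_{6}, Milnor number mu = 6.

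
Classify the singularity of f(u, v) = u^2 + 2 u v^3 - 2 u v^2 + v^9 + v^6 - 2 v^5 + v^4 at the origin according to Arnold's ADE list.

A_{8}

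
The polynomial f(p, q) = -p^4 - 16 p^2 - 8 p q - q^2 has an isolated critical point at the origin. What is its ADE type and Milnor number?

Type A_{3}, Milnor number mu = 3.

The Hessian of f at 0 is [[-32, -8], [-8, -2]] with rank 1, so corank 1. A Groebner basis of the Jacobian ideal J(f) in C{p,q} is {q^3, p + q/4}; counting standard monomials gives mu = 3. Corank 1: A-series; mu = 3 gives A_3.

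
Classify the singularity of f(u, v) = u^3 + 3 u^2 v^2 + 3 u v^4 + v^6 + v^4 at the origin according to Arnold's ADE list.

E6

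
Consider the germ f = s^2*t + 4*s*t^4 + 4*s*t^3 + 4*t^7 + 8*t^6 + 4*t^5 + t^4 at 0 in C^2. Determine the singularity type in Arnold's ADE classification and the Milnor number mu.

The Hessian of f at 0 has rank 0. Corank 2; j^3 = s^2*t has shape L^2 M (L != M), so D-series; mu = 5 gives D_5.

Type D5, Milnor number mu = 5.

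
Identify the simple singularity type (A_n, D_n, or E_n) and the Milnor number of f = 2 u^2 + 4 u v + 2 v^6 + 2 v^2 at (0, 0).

Type A5, Milnor number mu = 5.

The Hessian of f at 0 is [[4, 4], [4, 4]] with rank 1, so corank 1. A Groebner basis of the Jacobian ideal J(f) in C{u,v} is {v^5, u + v}; counting standard monomials gives mu = 5. Corank 1: A-series; mu = 5 gives A_5.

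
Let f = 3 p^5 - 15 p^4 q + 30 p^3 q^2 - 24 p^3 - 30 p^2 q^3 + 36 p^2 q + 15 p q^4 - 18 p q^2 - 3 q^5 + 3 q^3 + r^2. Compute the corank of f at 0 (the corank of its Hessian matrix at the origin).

2

Hessian at 0 has rank 1.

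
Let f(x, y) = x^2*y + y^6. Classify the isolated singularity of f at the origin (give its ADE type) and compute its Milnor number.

The Hessian of f at 0 has rank 0. Corank 2; j^3 = x^2*y has shape L^2 M (L != M), so D-series; mu = 7 gives D_7.

Type D7, Milnor number mu = 7.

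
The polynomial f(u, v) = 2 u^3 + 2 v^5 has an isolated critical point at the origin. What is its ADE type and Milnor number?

The Hessian of f at 0 is [[0, 0], [0, 0]] with rank 0, so corank 2. A Groebner basis of the Jacobian ideal J(f) in C{u,v} is {v^4, u^2}; counting standard monomials gives mu = 8. Corank 2; j^3 = 2*u^3 is a perfect cube, so E-series; the 5-jet and mu = 8 give E_8.

Type E_{8}, Milnor number mu = 8.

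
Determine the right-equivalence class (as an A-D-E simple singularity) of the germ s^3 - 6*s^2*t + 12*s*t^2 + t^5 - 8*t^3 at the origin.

The Hessian of f at 0 is [[0, 0], [0, 0]] with rank 0, so corank 2. A Groebner basis of the Jacobian ideal J(f) in C{s,t} is {t^4, s^2 - 4*s*t + 4*t^2}; counting standard monomials gives mu = 8. Corank 2; j^3 = (s - 2*t)^3 is a perfect cube, so E-series; the 5-jet and mu = 8 give E_8.

E_{8}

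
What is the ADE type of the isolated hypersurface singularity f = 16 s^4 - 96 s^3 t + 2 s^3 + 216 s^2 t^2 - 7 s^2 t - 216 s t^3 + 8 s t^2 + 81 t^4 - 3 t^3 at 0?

The Hessian of f at 0 is [[0, 0], [0, 0]] with rank 0, so corank 2. A Groebner basis of the Jacobian ideal J(f) in C{s,t} is {s*t^2 - s*t/8 + t^2/8, -s*t/8 + t^3 + t^2/8, s^2 - 5*s*t/2 + 3*t^2/2}; counting standard monomials gives mu = 5. Corank 2; j^3 = (s - t)^2*(2*s - 3*t) has shape L^2 M (L != M), so D-series; mu = 5 gives D_5.

D5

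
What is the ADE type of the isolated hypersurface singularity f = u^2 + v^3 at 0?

The Hessian of f at 0 has rank 1. Corank 1: A-series; mu = 2 gives A_2.

A_2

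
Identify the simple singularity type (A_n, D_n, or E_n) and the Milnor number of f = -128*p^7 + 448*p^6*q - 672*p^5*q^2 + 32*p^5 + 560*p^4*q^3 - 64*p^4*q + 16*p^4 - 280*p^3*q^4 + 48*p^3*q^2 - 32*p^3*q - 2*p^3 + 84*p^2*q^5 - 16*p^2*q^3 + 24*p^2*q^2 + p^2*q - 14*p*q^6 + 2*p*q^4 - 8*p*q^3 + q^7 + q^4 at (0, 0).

The Hessian of f at 0 has rank 0. Corank 2; j^3 = -p^2*(2*p - q) has shape L^2 M (L != M), so D-series; mu = 5 gives D_5.

Type D5, Milnor number mu = 5.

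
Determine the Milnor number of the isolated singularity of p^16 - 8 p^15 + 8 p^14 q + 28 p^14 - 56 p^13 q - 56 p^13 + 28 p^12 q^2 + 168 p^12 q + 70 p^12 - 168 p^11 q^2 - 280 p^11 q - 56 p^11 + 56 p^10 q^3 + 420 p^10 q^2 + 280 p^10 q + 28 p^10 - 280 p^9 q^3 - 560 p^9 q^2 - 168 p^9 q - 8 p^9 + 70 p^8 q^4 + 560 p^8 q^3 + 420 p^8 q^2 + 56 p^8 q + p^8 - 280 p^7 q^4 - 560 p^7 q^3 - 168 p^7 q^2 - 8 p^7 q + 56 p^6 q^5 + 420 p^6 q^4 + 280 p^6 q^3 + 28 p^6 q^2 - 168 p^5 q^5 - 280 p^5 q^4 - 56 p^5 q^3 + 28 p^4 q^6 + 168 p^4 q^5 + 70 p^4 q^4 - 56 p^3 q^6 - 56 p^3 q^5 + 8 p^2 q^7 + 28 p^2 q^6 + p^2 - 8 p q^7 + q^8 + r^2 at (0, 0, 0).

The Hessian of f at 0 has rank 2. Corank 1: A-series; mu = 7 gives A_7.

7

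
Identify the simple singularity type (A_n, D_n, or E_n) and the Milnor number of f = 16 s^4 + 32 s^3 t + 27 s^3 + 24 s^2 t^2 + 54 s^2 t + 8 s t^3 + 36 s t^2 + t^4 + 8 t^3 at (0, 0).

Type E_{6}, Milnor number mu = 6.

The Hessian of f at 0 has rank 0. Corank 2; j^3 = (3*s + 2*t)^3 is a perfect cube, so E-series; the 4-jet and mu = 6 give E_6.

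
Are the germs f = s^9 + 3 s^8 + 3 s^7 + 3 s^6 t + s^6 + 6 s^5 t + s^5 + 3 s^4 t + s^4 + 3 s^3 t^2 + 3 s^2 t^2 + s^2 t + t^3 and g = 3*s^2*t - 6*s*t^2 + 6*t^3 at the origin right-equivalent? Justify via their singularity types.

Yes.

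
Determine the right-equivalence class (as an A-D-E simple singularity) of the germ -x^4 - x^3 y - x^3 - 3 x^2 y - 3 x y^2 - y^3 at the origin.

E_{7}

The Hessian of f at 0 has rank 0. Corank 2; j^3 = -(x + y)^3 is a perfect cube, so E-series; the 4-jet and mu = 7 give E_7.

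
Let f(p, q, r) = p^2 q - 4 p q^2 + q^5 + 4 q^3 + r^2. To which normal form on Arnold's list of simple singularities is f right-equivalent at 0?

The Hessian of f at 0 has rank 1. Corank 2; j^3 = q*(p - 2*q)^2 has shape L^2 M (L != M), so D-series; mu = 6 gives D_6.

D_{6}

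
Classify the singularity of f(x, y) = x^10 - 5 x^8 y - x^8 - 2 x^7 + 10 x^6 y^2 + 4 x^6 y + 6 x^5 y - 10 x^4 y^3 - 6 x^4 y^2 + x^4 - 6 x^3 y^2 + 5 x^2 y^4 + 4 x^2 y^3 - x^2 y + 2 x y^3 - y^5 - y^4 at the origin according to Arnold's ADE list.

D_{5}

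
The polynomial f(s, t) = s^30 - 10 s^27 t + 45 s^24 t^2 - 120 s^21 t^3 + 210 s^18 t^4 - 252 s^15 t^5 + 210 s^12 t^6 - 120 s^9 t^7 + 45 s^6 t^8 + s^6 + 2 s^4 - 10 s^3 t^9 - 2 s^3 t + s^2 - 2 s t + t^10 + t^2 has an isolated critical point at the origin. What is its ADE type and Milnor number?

The Hessian of f at 0 has rank 1. Corank 1: A-series; mu = 9 gives A_9.

Type A_9, Milnor number mu = 9.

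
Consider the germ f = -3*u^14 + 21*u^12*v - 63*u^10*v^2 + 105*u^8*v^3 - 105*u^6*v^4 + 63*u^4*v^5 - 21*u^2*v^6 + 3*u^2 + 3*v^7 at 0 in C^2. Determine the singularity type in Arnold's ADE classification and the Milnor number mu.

Type A_{6}, Milnor number mu = 6.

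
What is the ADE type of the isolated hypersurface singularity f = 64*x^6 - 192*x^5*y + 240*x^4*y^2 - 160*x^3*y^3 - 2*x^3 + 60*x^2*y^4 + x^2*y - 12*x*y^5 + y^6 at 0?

The Hessian of f at 0 is [[0, 0], [0, 0]] with rank 0, so corank 2. A Groebner basis of the Jacobian ideal J(f) in C{x,y} is {x*y/12 + y^5, x*y^2, x^2 - x*y/2}; counting standard monomials gives mu = 7. Corank 2; j^3 = -x^2*(2*x - y) has shape L^2 M (L != M), so D-series; mu = 7 gives D_7.

D7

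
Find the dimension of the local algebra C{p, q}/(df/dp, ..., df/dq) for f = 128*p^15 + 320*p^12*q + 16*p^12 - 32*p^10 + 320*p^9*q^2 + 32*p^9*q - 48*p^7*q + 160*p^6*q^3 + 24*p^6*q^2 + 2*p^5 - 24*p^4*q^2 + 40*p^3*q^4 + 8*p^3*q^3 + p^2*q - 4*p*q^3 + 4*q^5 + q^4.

5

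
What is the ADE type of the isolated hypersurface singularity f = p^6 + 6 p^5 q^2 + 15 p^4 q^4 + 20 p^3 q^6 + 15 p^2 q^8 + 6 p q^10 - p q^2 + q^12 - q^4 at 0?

The Hessian of f at 0 has rank 0. Corank 2; j^3 = -p*q^2 has shape L^2 M (L != M), so D-series; mu = 7 gives D_7.

D_{7}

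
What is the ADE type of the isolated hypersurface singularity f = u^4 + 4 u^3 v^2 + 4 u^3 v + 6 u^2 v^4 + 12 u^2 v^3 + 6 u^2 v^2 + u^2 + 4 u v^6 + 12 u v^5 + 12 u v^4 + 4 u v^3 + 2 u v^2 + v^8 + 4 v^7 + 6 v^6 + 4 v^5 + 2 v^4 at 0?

The Hessian of f at 0 has rank 1. Corank 1: A-series; mu = 3 gives A_3.

A_3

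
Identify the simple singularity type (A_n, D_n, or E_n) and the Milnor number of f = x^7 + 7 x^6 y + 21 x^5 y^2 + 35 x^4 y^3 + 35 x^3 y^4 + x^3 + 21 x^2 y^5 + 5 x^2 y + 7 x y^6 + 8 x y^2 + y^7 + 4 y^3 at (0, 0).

The Hessian of f at 0 has rank 0. Corank 2; j^3 = (x + y)*(x + 2*y)^2 has shape L^2 M (L != M), so D-series; mu = 8 gives D_8.

Type D8, Milnor number mu = 8.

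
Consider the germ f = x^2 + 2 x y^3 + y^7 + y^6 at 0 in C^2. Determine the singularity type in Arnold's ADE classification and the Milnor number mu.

The Hessian of f at 0 has rank 1. Corank 1: A-series; mu = 6 gives A_6.

Type A_6, Milnor number mu = 6.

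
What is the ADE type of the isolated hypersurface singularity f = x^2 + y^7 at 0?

A6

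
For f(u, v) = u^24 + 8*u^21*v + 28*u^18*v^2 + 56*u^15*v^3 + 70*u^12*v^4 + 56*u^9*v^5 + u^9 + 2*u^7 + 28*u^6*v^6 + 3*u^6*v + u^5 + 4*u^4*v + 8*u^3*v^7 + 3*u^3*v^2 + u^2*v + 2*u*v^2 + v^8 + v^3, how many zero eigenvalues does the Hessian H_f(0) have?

2

The Hessian at 0 is [[0, 0], [0, 0]] of rank 0; hence corank 2.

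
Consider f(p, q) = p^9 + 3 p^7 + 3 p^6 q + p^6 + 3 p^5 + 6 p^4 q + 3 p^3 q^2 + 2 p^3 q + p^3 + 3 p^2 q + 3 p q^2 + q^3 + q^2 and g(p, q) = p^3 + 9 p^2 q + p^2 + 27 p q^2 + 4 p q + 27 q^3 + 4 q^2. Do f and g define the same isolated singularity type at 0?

Yes.

The Hessian of f at 0 has rank 1. Corank 1: A-series; mu = 2 gives A_2. The Hessian of g at 0 has rank 1. Corank 1: A-series; mu = 2 gives A_2. Both have type A_2, hence right-equivalent.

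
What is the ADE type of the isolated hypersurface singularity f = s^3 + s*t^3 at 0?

E7

The Hessian of f at 0 is [[0, 0], [0, 0]] with rank 0, so corank 2. A Groebner basis of the Jacobian ideal J(f) in C{s,t} is {s^3, s*t^2, 3*s^2 + t^3}; counting standard monomials gives mu = 7. Corank 2; j^3 = s^3 is a perfect cube, so E-series; the 4-jet and mu = 7 give E_7.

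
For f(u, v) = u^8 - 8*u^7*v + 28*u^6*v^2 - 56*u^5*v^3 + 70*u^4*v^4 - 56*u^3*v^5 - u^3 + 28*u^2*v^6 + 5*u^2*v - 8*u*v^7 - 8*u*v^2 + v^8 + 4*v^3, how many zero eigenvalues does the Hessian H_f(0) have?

2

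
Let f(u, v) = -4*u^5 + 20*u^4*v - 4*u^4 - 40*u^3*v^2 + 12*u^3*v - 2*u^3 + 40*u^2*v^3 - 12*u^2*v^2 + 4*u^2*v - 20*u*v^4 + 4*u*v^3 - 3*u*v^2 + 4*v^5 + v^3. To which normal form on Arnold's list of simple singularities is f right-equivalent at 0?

The Hessian of f at 0 has rank 0. Corank 2; j^3 = -(u - v)*(2*u^2 - 2*u*v + v^2) splits into three distinct lines over C (the quadratic factor has nonzero discriminant), so D_4.

D4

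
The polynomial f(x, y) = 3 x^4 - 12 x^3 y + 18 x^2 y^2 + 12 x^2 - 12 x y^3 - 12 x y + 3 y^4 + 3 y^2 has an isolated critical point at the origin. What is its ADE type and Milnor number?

The Hessian of f at 0 is [[24, -12], [-12, 6]] with rank 1, so corank 1. A Groebner basis of the Jacobian ideal J(f) in C{x,y} is {y^3, x - y/2}; counting standard monomials gives mu = 3. Corank 1: A-series; mu = 3 gives A_3.

Type A_3, Milnor number mu = 3.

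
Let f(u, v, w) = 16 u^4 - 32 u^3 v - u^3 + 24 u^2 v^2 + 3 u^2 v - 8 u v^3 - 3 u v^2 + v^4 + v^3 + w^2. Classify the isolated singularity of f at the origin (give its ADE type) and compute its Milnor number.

Type E_6, Milnor number mu = 6.

The Hessian of f at 0 is [[0, 0, 0], [0, 0, 0], [0, 0, 2]] with rank 1, so corank 2. A Groebner basis of the Jacobian ideal J(f) in C{u,v,w} is {v^4, u*v^2 - 5*v^3/6, u^2 - 2*u*v + v^2, w}; counting standard monomials gives mu = 6. Corank 2; j^3 = -(u - v)^3 is a perfect cube, so E-series; the 4-jet and mu = 6 give E_6.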